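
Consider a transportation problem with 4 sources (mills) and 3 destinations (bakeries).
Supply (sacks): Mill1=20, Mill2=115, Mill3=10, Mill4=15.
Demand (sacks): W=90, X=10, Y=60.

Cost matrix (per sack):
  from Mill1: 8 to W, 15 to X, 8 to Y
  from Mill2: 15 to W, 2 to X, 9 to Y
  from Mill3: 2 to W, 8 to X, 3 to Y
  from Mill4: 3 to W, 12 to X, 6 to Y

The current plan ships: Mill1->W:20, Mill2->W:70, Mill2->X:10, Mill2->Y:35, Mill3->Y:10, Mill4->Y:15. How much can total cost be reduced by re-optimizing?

Current plan cost = 20·8 + 70·15 + 10·2 + 35·9 + 10·3 + 15·6 = 1665.
Optimal plan:
  Mill1->W: 20 × 8 = 160
  Mill2->W: 45 × 15 = 675
  Mill2->X: 10 × 2 = 20
  Mill2->Y: 60 × 9 = 540
  Mill3->W: 10 × 2 = 20
  Mill4->W: 15 × 3 = 45
Optimal cost = 1460.
Saving = 1665 − 1460 = 205.

205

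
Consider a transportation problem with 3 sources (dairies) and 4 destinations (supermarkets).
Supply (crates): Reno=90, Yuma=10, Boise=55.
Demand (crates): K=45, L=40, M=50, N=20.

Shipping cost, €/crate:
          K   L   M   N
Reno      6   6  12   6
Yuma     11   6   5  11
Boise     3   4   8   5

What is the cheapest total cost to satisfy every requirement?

955

An optimal shipping plan:
  Reno→K: 30 × €6 = €180
  Reno→L: 40 × €6 = €240
  Reno→N: 20 × €6 = €120
  Yuma→M: 10 × €5 = €50
  Boise→K: 15 × €3 = €45
  Boise→M: 40 × €8 = €320
Total = 180 + 240 + 120 + 50 + 45 + 320 = €955.
(Supply check: Reno ships 90; Yuma ships 10; Boise ships 55.)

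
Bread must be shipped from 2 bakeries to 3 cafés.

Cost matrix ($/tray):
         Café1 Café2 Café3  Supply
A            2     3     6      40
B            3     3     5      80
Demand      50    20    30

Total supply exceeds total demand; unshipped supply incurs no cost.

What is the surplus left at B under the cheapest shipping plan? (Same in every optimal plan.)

20

An optimal plan:
  A->Café1: 40 × $2 = $80
  B->Café1: 10 × $3 = $30
  B->Café2: 20 × $3 = $60
  B->Café3: 30 × $5 = $150
Total cost = $320.
B ships 60 of its 80, leaving 20.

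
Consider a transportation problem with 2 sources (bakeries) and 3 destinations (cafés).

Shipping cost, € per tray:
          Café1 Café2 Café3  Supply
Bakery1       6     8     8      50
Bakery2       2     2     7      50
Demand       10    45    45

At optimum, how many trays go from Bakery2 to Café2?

Solving gives:
  Bakery1→Café1: 5 trays
  Bakery1→Café3: 45 trays
  Bakery2→Café1: 5 trays
  Bakery2→Café2: 45 trays
Total cost = €490.
So Bakery2→Café2 carries 45 trays.

45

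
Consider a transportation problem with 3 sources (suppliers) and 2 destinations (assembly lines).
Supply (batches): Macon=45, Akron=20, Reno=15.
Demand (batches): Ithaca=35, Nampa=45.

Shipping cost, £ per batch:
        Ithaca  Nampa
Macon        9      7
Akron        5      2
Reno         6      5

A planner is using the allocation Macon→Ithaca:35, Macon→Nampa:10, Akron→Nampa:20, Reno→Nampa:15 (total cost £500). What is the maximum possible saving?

15

Current plan cost = 35·9 + 10·7 + 20·2 + 15·5 = £500.
Optimal plan:
  Macon→Ithaca: 20 batches
  Macon→Nampa: 25 batches
  Akron→Nampa: 20 batches
  Reno→Ithaca: 15 batches
Optimal cost = £485.
Saving = 500 − 485 = £15.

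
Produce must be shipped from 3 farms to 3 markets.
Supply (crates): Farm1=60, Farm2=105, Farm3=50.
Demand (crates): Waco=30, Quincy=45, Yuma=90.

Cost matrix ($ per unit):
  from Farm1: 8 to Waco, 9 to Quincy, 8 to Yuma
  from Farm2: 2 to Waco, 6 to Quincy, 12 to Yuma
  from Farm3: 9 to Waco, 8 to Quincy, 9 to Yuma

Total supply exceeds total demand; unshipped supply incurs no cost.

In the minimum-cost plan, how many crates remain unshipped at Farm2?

An optimal plan:
  Farm1 to Yuma: 60 × $8 = $480
  Farm2 to Waco: 30 × $2 = $60
  Farm2 to Quincy: 45 × $6 = $270
  Farm3 to Yuma: 30 × $9 = $270
Total cost = $1080.
Farm2 ships 75 of its 105, leaving 30.

30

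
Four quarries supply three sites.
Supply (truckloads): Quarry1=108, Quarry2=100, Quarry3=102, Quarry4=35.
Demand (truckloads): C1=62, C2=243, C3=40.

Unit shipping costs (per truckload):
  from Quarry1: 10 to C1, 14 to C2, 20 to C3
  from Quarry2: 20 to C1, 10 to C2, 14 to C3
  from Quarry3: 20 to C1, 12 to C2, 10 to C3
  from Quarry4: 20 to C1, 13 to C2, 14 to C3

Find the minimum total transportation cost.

3863

A cheapest plan:
  Quarry1→C1: 62 × 10 = 620
  Quarry1→C2: 46 × 14 = 644
  Quarry2→C2: 100 × 10 = 1000
  Quarry3→C2: 62 × 12 = 744
  Quarry3→C3: 40 × 10 = 400
  Quarry4→C2: 35 × 13 = 455
Total = 620 + 644 + 1000 + 744 + 400 + 455 = 3863.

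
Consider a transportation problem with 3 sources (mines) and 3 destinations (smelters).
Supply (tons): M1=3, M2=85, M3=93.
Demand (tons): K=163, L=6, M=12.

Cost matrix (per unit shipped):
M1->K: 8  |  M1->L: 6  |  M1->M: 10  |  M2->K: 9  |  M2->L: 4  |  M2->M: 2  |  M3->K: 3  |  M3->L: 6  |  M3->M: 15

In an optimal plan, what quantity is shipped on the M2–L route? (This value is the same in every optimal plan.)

6

The minimum-cost plan:
  M1->K: 3 × 8 = 24
  M2->K: 67 × 9 = 603
  M2->L: 6 × 4 = 24
  M2->M: 12 × 2 = 24
  M3->K: 93 × 3 = 279
Total cost = 954.
So M2→L carries 6 tons.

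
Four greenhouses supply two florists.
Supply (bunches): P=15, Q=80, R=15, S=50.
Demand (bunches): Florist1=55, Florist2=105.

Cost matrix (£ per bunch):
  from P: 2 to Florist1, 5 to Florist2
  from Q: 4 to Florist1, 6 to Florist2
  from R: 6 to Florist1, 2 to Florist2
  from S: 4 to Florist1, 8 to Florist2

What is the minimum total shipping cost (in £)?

An optimal shipping plan:
  P→Florist1: 5 × £2 = £10
  P→Florist2: 10 × £5 = £50
  Q→Florist2: 80 × £6 = £480
  R→Florist2: 15 × £2 = £30
  S→Florist1: 50 × £4 = £200
Total = 10 + 50 + 480 + 30 + 200 = £770.
(Supply check: P ships 15; Q ships 80; R ships 15; S ships 50.)

770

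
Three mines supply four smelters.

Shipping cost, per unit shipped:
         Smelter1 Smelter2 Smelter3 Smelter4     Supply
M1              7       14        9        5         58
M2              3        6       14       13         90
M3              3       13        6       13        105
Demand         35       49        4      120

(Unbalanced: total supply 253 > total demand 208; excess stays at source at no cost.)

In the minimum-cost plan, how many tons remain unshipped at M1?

0

Minimum-cost shipments:
  M1 to Smelter4: 58 × 5 = 290
  M2 to Smelter1: 35 × 3 = 105
  M2 to Smelter2: 49 × 6 = 294
  M3 to Smelter3: 4 × 6 = 24
  M3 to Smelter4: 62 × 13 = 806
Total cost = 1519.
M1 ships 58 of its 58, leaving 0.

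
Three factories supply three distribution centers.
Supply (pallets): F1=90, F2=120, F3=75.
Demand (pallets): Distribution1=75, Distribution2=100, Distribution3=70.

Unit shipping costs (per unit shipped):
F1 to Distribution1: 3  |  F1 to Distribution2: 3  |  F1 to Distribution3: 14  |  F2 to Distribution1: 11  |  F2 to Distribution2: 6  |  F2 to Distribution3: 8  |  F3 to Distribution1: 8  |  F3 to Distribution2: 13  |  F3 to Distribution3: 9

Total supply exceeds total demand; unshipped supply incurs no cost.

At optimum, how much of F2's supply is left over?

0

Minimum-cost shipments:
  F1–Distribution1: 75 × 3 = 225
  F1–Distribution2: 15 × 3 = 45
  F2–Distribution2: 85 × 6 = 510
  F2–Distribution3: 35 × 8 = 280
  F3–Distribution3: 35 × 9 = 315
Total cost = 1375.
F2 ships 120 of its 120, leaving 0.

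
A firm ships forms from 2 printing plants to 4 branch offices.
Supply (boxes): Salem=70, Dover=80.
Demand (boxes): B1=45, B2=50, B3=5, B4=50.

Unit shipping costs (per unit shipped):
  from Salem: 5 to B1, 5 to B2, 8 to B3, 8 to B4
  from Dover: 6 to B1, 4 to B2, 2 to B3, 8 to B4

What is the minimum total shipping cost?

835

An optimal shipping plan:
  Salem→B1: 45 × 5 = 225
  Salem→B4: 25 × 8 = 200
  Dover→B2: 50 × 4 = 200
  Dover→B3: 5 × 2 = 10
  Dover→B4: 25 × 8 = 200
Total = 225 + 200 + 200 + 10 + 200 = 835.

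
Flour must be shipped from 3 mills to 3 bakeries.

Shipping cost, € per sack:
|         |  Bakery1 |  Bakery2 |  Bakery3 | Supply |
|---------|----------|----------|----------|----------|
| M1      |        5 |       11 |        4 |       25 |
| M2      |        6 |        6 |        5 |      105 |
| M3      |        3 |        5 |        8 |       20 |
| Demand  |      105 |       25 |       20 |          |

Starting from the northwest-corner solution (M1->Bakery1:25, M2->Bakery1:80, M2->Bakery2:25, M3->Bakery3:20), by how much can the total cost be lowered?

Current plan cost = 25·5 + 80·6 + 25·6 + 20·8 = €915.
Optimal plan:
  M1 to Bakery1: 5 × €5 = €25
  M1 to Bakery3: 20 × €4 = €80
  M2 to Bakery1: 80 × €6 = €480
  M2 to Bakery2: 25 × €6 = €150
  M3 to Bakery1: 20 × €3 = €60
Optimal cost = €795.
Saving = 915 − 795 = €120.

120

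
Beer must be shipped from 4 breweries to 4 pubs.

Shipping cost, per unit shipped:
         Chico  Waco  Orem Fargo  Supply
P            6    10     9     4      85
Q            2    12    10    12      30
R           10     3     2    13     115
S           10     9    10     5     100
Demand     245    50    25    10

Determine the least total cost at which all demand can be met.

2120

A cheapest plan:
  P–Chico: 85 × 6 = 510
  Q–Chico: 30 × 2 = 60
  R–Chico: 40 × 10 = 400
  R–Waco: 50 × 3 = 150
  R–Orem: 25 × 2 = 50
  S–Chico: 90 × 10 = 900
  S–Fargo: 10 × 5 = 50
Total = 510 + 60 + 400 + 150 + 50 + 900 + 50 = 2120.
(Supply check: P ships 85; Q ships 30; R ships 115; S ships 100.)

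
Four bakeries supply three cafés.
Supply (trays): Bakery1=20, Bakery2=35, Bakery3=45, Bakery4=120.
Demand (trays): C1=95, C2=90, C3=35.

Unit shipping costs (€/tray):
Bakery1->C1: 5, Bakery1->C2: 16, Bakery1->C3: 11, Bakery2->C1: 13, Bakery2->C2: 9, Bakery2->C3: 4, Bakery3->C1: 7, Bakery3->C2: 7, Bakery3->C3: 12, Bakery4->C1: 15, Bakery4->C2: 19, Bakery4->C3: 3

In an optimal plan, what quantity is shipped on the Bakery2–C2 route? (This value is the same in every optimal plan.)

35

The minimum-cost plan:
  Bakery1–C1: 20 trays
  Bakery2–C2: 35 trays
  Bakery3–C2: 45 trays
  Bakery4–C1: 75 trays
  Bakery4–C2: 10 trays
  Bakery4–C3: 35 trays
Total cost = €2150.
So Bakery2→C2 carries 35 trays.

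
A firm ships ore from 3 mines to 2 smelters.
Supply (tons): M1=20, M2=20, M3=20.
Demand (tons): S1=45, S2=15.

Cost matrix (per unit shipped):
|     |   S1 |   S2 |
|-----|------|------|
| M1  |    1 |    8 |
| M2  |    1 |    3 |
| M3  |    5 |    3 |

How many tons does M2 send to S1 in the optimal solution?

20

The minimum-cost plan:
  M1 to S1: 20 × 1 = 20
  M2 to S1: 20 × 1 = 20
  M3 to S1: 5 × 5 = 25
  M3 to S2: 15 × 3 = 45
Total cost = 110.
So M2→S1 carries 20 tons.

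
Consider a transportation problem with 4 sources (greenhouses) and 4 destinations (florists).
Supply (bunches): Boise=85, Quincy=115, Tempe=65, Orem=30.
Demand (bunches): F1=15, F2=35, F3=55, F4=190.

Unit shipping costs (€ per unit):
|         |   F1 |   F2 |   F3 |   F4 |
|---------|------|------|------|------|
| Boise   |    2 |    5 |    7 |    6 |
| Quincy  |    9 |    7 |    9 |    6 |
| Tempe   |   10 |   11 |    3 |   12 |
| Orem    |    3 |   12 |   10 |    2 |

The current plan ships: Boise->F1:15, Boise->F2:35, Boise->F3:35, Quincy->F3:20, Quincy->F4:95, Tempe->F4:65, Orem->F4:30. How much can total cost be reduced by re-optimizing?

590

Current plan cost = 15·2 + 35·5 + 35·7 + 20·9 + 95·6 + 65·12 + 30·2 = €2040.
Optimal plan:
  Boise–F1: 15 × €2 = €30
  Boise–F2: 25 × €5 = €125
  Boise–F4: 45 × €6 = €270
  Quincy–F4: 115 × €6 = €690
  Tempe–F2: 10 × €11 = €110
  Tempe–F3: 55 × €3 = €165
  Orem–F4: 30 × €2 = €60
Optimal cost = €1450.
Saving = 2040 − 1450 = €590.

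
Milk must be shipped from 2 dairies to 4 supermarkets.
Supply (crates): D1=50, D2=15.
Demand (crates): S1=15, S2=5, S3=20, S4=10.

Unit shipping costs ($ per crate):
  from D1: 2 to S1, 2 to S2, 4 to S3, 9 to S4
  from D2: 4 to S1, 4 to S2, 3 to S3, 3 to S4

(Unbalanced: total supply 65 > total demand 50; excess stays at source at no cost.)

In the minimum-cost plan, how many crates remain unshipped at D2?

0

Minimum-cost shipments:
  D1→S1: 15 × $2 = $30
  D1→S2: 5 × $2 = $10
  D1→S3: 15 × $4 = $60
  D2→S3: 5 × $3 = $15
  D2→S4: 10 × $3 = $30
Total cost = $145.
D2 ships 15 of its 15, leaving 0.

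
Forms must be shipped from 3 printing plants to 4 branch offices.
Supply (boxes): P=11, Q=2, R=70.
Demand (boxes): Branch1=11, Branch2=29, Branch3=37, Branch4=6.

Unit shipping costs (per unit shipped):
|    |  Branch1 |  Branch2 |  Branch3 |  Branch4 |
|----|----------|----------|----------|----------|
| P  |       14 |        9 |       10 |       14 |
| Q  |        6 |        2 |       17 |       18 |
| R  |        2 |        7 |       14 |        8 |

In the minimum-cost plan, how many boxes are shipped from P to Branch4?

Solving gives:
  P to Branch3: 11 × 10 = 110
  Q to Branch2: 2 × 2 = 4
  R to Branch1: 11 × 2 = 22
  R to Branch2: 27 × 7 = 189
  R to Branch3: 26 × 14 = 364
  R to Branch4: 6 × 8 = 48
Total cost = 737.
The route P→Branch4 is not used.

0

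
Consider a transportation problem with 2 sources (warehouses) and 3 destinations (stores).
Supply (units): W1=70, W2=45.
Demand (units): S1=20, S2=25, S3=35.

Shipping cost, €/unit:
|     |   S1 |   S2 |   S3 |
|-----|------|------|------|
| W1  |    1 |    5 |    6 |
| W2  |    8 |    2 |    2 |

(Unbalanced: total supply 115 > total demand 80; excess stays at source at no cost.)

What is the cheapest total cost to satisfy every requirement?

Optimal allocation:
  W1 to S1: 20 × €1 = €20
  W1 to S2: 15 × €5 = €75
  W2 to S2: 10 × €2 = €20
  W2 to S3: 35 × €2 = €70
Total = 20 + 75 + 20 + 70 = €185.

185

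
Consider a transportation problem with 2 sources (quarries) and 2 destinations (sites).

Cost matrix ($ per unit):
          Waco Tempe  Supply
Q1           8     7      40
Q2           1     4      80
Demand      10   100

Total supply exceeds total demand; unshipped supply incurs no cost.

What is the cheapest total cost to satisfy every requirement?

500

A cheapest plan:
  Q1 to Tempe: 30 × $7 = $210
  Q2 to Waco: 10 × $1 = $10
  Q2 to Tempe: 70 × $4 = $280
Total = 210 + 10 + 280 = $500.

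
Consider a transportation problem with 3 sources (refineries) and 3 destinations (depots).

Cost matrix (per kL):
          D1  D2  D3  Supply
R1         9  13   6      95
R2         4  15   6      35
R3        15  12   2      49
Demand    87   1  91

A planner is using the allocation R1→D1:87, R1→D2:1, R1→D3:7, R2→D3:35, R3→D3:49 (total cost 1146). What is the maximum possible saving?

175

Current plan cost = 87·9 + 1·13 + 7·6 + 35·6 + 49·2 = 1146.
Optimal plan:
  R1–D1: 52 × 9 = 468
  R1–D2: 1 × 13 = 13
  R1–D3: 42 × 6 = 252
  R2–D1: 35 × 4 = 140
  R3–D3: 49 × 2 = 98
Optimal cost = 971.
Saving = 1146 − 971 = 175.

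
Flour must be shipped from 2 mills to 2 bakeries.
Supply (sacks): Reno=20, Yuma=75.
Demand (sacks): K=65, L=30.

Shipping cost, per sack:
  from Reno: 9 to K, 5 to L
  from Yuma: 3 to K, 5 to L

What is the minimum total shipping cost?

345

An optimal shipping plan:
  Reno–L: 20 × 5 = 100
  Yuma–K: 65 × 3 = 195
  Yuma–L: 10 × 5 = 50
Total = 100 + 195 + 50 = 345.
(Supply check: Reno ships 20; Yuma ships 75.)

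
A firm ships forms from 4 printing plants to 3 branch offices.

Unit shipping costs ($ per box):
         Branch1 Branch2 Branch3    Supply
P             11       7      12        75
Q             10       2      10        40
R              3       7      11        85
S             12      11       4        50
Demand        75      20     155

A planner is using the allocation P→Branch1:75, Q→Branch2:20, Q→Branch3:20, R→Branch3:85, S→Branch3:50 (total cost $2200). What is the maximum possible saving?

Current plan cost = 75·11 + 20·2 + 20·10 + 85·11 + 50·4 = $2200.
Optimal plan:
  P–Branch3: 75 × $12 = $900
  Q–Branch2: 20 × $2 = $40
  Q–Branch3: 20 × $10 = $200
  R–Branch1: 75 × $3 = $225
  R–Branch3: 10 × $11 = $110
  S–Branch3: 50 × $4 = $200
Optimal cost = $1675.
Saving = 2200 − 1675 = $525.

525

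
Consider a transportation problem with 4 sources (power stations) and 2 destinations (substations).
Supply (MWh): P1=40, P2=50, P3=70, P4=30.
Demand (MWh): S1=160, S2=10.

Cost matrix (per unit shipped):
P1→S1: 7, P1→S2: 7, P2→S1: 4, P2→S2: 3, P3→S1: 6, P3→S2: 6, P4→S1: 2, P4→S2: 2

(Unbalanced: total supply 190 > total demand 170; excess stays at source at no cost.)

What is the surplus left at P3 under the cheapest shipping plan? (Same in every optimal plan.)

Minimum-cost shipments:
  P1->S1: 20 MWh
  P2->S1: 40 MWh
  P2->S2: 10 MWh
  P3->S1: 70 MWh
  P4->S1: 30 MWh
Total cost = 810.
P3 ships 70 of its 70, leaving 0.

0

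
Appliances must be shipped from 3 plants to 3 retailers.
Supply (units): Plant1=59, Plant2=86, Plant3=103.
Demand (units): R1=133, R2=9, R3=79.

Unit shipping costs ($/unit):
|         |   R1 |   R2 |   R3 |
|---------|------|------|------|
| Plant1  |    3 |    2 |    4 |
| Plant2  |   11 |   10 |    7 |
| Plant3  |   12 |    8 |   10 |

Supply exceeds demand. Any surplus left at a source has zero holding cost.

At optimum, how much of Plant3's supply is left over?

27

Minimum-cost shipments:
  Plant1→R1: 59 × $3 = $177
  Plant2→R1: 7 × $11 = $77
  Plant2→R3: 79 × $7 = $553
  Plant3→R1: 67 × $12 = $804
  Plant3→R2: 9 × $8 = $72
Total cost = $1683.
Plant3 ships 76 of its 103, leaving 27.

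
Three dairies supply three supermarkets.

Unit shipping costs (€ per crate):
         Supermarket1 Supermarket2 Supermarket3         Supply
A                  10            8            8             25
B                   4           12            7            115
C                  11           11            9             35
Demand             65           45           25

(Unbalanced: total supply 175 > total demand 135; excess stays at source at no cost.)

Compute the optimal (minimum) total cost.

855

A cheapest plan:
  A–Supermarket2: 25 × €8 = €200
  B–Supermarket1: 65 × €4 = €260
  B–Supermarket3: 25 × €7 = €175
  C–Supermarket2: 20 × €11 = €220
Total = 200 + 260 + 175 + 220 = €855.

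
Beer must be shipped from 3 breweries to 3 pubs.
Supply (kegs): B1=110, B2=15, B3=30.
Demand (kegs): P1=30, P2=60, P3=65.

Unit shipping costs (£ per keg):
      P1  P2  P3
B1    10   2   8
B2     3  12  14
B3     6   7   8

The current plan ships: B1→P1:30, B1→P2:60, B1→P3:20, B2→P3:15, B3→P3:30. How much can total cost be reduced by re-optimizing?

Current plan cost = 30·10 + 60·2 + 20·8 + 15·14 + 30·8 = £1030.
Optimal plan:
  B1–P2: 60 kegs
  B1–P3: 50 kegs
  B2–P1: 15 kegs
  B3–P1: 15 kegs
  B3–P3: 15 kegs
Optimal cost = £775.
Saving = 1030 − 775 = £255.

255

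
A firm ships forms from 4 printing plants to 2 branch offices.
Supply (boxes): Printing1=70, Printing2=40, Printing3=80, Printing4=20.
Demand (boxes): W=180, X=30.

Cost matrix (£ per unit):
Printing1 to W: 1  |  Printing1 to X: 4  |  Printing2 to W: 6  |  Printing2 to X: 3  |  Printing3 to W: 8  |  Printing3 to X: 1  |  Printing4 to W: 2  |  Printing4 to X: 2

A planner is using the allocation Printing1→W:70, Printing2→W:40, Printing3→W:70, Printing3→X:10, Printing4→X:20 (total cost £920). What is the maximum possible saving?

140

Current plan cost = 70·1 + 40·6 + 70·8 + 10·1 + 20·2 = £920.
Optimal plan:
  Printing1–W: 70 boxes
  Printing2–W: 40 boxes
  Printing3–W: 50 boxes
  Printing3–X: 30 boxes
  Printing4–W: 20 boxes
Optimal cost = £780.
Saving = 920 − 780 = £140.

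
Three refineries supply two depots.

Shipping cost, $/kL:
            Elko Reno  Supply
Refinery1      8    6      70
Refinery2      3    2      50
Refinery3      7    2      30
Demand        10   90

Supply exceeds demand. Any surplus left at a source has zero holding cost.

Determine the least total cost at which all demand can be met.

A cheapest plan:
  Refinery1→Reno: 20 kL
  Refinery2→Elko: 10 kL
  Refinery2→Reno: 40 kL
  Refinery3→Reno: 30 kL
Total cost = $290.

290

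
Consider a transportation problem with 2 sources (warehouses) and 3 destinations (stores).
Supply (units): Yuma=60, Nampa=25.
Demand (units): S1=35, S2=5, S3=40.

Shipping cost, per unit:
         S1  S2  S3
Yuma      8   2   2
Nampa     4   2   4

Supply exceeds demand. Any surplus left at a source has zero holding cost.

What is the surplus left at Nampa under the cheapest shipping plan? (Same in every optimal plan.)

0

Minimum-cost shipments:
  Yuma->S1: 10 × 8 = 80
  Yuma->S2: 5 × 2 = 10
  Yuma->S3: 40 × 2 = 80
  Nampa->S1: 25 × 4 = 100
Total cost = 270.
Nampa ships 25 of its 25, leaving 0.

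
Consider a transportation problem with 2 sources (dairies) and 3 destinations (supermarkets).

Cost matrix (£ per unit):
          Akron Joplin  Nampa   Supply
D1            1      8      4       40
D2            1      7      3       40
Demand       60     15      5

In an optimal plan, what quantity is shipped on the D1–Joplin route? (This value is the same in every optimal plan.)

The minimum-cost plan:
  D1 to Akron: 40 × £1 = £40
  D2 to Akron: 20 × £1 = £20
  D2 to Joplin: 15 × £7 = £105
  D2 to Nampa: 5 × £3 = £15
Total cost = £180.
The route D1→Joplin is not used.

0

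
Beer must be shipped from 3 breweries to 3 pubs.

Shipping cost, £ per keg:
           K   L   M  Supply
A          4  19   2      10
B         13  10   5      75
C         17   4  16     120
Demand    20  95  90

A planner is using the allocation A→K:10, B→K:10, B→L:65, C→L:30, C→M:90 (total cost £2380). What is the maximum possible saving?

Current plan cost = 10·4 + 10·13 + 65·10 + 30·4 + 90·16 = £2380.
Optimal plan:
  A→M: 10 × £2 = £20
  B→M: 75 × £5 = £375
  C→K: 20 × £17 = £340
  C→L: 95 × £4 = £380
  C→M: 5 × £16 = £80
Optimal cost = £1195.
Saving = 2380 − 1195 = £1185.

1185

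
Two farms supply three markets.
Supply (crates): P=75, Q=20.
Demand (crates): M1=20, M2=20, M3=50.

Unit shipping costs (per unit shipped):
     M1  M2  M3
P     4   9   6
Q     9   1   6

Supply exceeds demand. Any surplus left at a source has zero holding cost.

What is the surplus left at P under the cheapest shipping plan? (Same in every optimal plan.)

An optimal plan:
  P→M1: 20 × 4 = 80
  P→M3: 50 × 6 = 300
  Q→M2: 20 × 1 = 20
Total cost = 400.
P ships 70 of its 75, leaving 5.

5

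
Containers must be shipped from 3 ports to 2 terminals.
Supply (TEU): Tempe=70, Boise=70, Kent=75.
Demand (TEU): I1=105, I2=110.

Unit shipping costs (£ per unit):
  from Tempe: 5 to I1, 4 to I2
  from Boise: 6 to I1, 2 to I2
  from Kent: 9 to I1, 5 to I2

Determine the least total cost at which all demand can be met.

1005

Optimal allocation:
  Tempe->I1: 70 TEU
  Boise->I1: 35 TEU
  Boise->I2: 35 TEU
  Kent->I2: 75 TEU
Total cost = £1005.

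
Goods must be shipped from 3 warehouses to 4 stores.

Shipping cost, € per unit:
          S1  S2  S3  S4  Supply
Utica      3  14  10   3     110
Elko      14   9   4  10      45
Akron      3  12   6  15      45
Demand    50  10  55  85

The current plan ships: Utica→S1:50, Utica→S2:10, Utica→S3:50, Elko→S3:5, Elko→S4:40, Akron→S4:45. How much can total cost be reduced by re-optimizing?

Current plan cost = 50·3 + 10·14 + 50·10 + 5·4 + 40·10 + 45·15 = €1885.
Optimal plan:
  Utica–S1: 25 units
  Utica–S4: 85 units
  Elko–S2: 10 units
  Elko–S3: 35 units
  Akron–S1: 25 units
  Akron–S3: 20 units
Optimal cost = €755.
Saving = 1885 − 755 = €1130.

1130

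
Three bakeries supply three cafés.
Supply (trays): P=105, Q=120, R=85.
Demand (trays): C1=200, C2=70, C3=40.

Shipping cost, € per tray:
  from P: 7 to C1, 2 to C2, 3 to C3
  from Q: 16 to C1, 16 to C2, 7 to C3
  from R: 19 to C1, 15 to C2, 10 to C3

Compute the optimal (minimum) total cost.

A cheapest plan:
  P to C1: 35 × €7 = €245
  P to C2: 70 × €2 = €140
  Q to C1: 80 × €16 = €1280
  Q to C3: 40 × €7 = €280
  R to C1: 85 × €19 = €1615
Total = 245 + 140 + 1280 + 280 + 1615 = €3560.

3560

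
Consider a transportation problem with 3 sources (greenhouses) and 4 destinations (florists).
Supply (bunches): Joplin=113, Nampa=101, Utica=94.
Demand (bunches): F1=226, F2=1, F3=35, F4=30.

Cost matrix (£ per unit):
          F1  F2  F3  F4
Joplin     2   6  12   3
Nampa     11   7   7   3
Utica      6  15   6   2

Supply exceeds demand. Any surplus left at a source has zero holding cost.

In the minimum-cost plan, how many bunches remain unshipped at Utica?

An optimal plan:
  Joplin→F1: 113 × £2 = £226
  Nampa→F1: 19 × £11 = £209
  Nampa→F2: 1 × £7 = £7
  Nampa→F3: 35 × £7 = £245
  Nampa→F4: 30 × £3 = £90
  Utica→F1: 94 × £6 = £564
Total cost = £1341.
Utica ships 94 of its 94, leaving 0.

0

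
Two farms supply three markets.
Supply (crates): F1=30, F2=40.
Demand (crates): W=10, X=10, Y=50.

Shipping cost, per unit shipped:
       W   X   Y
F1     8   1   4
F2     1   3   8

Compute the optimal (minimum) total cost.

Optimal allocation:
  F1 to Y: 30 × 4 = 120
  F2 to W: 10 × 1 = 10
  F2 to X: 10 × 3 = 30
  F2 to Y: 20 × 8 = 160
Total = 120 + 10 + 30 + 160 = 320.

320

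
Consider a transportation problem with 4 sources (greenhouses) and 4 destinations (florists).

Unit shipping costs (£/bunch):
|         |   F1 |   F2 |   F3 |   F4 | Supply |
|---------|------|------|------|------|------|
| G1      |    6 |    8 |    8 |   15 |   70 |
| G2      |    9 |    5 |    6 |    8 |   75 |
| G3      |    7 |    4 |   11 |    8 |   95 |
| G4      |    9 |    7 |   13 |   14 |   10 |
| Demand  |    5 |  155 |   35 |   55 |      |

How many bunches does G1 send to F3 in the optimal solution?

35

Solving gives:
  G1→F1: 5 bunches
  G1→F2: 30 bunches
  G1→F3: 35 bunches
  G2→F2: 20 bunches
  G2→F4: 55 bunches
  G3→F2: 95 bunches
  G4→F2: 10 bunches
Total cost = £1540.
So G1→F3 carries 35 bunches.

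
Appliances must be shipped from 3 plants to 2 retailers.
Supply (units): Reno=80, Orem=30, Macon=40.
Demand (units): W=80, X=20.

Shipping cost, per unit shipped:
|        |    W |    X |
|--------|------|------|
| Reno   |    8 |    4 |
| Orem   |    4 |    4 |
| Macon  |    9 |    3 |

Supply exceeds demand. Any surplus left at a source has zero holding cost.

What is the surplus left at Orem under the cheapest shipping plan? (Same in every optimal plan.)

0

Minimum-cost shipments:
  Reno to W: 50 × 8 = 400
  Orem to W: 30 × 4 = 120
  Macon to X: 20 × 3 = 60
Total cost = 580.
Orem ships 30 of its 30, leaving 0.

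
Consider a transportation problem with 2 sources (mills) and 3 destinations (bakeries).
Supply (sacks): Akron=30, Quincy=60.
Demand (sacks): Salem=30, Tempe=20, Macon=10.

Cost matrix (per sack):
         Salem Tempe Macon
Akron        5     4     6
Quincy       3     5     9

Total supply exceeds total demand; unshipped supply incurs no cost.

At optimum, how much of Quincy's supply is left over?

30

Minimum-cost shipments:
  Akron→Tempe: 20 × 4 = 80
  Akron→Macon: 10 × 6 = 60
  Quincy→Salem: 30 × 3 = 90
Total cost = 230.
Quincy ships 30 of its 60, leaving 30.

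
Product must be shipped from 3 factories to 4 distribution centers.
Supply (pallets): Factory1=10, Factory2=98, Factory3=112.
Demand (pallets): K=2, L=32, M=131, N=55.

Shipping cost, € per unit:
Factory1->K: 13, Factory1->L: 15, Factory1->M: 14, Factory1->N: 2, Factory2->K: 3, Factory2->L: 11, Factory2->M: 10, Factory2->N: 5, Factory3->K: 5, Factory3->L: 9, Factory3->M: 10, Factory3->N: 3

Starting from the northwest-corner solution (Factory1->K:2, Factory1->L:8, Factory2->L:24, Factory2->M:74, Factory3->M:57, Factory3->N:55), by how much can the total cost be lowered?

Current plan cost = 2·13 + 8·15 + 24·11 + 74·10 + 57·10 + 55·3 = €1885.
Optimal plan:
  Factory1–N: 10 × €2 = €20
  Factory2–K: 2 × €3 = €6
  Factory2–M: 96 × €10 = €960
  Factory3–L: 32 × €9 = €288
  Factory3–M: 35 × €10 = €350
  Factory3–N: 45 × €3 = €135
Optimal cost = €1759.
Saving = 1885 − 1759 = €126.

126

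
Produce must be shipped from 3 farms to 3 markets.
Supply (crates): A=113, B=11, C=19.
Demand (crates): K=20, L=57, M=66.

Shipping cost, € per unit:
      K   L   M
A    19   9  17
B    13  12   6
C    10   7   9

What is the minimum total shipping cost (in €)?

1723

Optimal allocation:
  A–K: 1 crates
  A–L: 57 crates
  A–M: 55 crates
  B–M: 11 crates
  C–K: 19 crates
Total cost = €1723.
(Supply check: A ships 113; B ships 11; C ships 19.)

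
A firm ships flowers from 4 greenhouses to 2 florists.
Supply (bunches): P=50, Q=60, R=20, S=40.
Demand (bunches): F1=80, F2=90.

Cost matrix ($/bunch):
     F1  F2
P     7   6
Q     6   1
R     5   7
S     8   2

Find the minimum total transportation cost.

640

Optimal allocation:
  P–F1: 50 × $7 = $350
  Q–F1: 10 × $6 = $60
  Q–F2: 50 × $1 = $50
  R–F1: 20 × $5 = $100
  S–F2: 40 × $2 = $80
Total = 350 + 60 + 50 + 100 + 80 = $640.
(Supply check: P ships 50; Q ships 60; R ships 20; S ships 40.)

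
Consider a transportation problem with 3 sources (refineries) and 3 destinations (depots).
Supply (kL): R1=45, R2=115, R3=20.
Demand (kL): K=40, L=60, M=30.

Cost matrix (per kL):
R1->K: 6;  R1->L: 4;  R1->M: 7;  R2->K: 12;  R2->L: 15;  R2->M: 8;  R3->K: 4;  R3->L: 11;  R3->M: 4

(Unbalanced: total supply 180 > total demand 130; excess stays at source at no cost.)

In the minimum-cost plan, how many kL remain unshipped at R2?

Minimum-cost shipments:
  R1->L: 45 × 4 = 180
  R2->K: 20 × 12 = 240
  R2->L: 15 × 15 = 225
  R2->M: 30 × 8 = 240
  R3->K: 20 × 4 = 80
Total cost = 965.
R2 ships 65 of its 115, leaving 50.

50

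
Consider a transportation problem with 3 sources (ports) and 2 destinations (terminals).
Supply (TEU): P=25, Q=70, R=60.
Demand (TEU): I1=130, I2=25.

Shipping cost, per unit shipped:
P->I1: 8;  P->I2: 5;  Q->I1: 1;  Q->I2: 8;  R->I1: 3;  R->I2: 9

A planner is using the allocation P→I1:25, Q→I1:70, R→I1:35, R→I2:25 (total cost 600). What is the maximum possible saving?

225

Current plan cost = 25·8 + 70·1 + 35·3 + 25·9 = 600.
Optimal plan:
  P to I2: 25 × 5 = 125
  Q to I1: 70 × 1 = 70
  R to I1: 60 × 3 = 180
Optimal cost = 375.
Saving = 600 − 375 = 225.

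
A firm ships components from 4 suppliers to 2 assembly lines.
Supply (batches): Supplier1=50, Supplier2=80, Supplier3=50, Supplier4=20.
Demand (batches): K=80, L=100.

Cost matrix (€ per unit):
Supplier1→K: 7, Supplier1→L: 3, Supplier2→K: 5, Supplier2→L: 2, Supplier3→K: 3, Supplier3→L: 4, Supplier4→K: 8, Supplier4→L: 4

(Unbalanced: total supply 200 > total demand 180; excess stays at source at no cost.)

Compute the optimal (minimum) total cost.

550

An optimal shipping plan:
  Supplier1→L: 50 × €3 = €150
  Supplier2→K: 30 × €5 = €150
  Supplier2→L: 50 × €2 = €100
  Supplier3→K: 50 × €3 = €150
Total = 150 + 150 + 100 + 150 = €550.
(Supply check: Supplier1 ships 50; Supplier2 ships 80; Supplier3 ships 50; Supplier4 ships 0.)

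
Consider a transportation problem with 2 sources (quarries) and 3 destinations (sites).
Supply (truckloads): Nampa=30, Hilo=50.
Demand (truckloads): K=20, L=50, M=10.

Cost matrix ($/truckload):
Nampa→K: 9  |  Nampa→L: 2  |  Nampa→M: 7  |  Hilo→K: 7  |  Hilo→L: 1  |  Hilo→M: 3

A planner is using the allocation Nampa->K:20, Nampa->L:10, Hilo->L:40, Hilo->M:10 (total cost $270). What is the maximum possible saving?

Current plan cost = 20·9 + 10·2 + 40·1 + 10·3 = $270.
Optimal plan:
  Nampa→L: 30 truckloads
  Hilo→K: 20 truckloads
  Hilo→L: 20 truckloads
  Hilo→M: 10 truckloads
Optimal cost = $250.
Saving = 270 − 250 = $20.

20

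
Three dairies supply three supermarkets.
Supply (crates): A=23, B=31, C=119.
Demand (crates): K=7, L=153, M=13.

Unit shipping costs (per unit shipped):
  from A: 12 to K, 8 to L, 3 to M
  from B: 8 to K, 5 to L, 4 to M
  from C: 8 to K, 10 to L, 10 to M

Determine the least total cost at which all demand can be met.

1450

One minimum-cost allocation:
  A–L: 10 × 8 = 80
  A–M: 13 × 3 = 39
  B–L: 31 × 5 = 155
  C–K: 7 × 8 = 56
  C–L: 112 × 10 = 1120
Total = 80 + 39 + 155 + 56 + 1120 = 1450.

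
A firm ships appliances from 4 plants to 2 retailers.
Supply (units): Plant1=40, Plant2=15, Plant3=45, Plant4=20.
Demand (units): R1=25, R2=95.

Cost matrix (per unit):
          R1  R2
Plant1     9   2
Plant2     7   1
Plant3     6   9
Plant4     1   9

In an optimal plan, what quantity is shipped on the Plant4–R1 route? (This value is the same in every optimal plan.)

20

The minimum-cost plan:
  Plant1–R2: 40 units
  Plant2–R2: 15 units
  Plant3–R1: 5 units
  Plant3–R2: 40 units
  Plant4–R1: 20 units
Total cost = 505.
So Plant4→R1 carries 20 units.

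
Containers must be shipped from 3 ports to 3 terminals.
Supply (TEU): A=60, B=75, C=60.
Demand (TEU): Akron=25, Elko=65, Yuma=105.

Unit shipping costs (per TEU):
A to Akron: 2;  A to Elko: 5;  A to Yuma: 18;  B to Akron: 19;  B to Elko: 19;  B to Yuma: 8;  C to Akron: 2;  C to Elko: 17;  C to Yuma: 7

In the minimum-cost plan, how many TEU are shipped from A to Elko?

60

Optimal shipments:
  A→Elko: 60 × 5 = 300
  B→Yuma: 75 × 8 = 600
  C→Akron: 25 × 2 = 50
  C→Elko: 5 × 17 = 85
  C→Yuma: 30 × 7 = 210
Total cost = 1245.
So A→Elko carries 60 TEU.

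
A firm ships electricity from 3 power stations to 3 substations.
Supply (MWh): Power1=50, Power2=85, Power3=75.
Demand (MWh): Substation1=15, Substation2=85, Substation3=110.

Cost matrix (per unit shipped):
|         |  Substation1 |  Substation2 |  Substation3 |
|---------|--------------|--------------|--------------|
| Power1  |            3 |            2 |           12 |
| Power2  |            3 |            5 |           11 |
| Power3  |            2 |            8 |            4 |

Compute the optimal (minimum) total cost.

An optimal shipping plan:
  Power1–Substation2: 50 × 2 = 100
  Power2–Substation1: 15 × 3 = 45
  Power2–Substation2: 35 × 5 = 175
  Power2–Substation3: 35 × 11 = 385
  Power3–Substation3: 75 × 4 = 300
Total = 100 + 45 + 175 + 385 + 300 = 1005.

1005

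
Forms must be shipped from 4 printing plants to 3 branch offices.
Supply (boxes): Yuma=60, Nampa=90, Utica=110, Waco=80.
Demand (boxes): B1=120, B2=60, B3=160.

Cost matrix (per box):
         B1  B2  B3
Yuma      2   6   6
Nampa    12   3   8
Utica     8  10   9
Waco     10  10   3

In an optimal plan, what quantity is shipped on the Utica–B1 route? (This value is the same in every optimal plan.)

60

Optimal shipments:
  Yuma→B1: 60 × 2 = 120
  Nampa→B2: 60 × 3 = 180
  Nampa→B3: 30 × 8 = 240
  Utica→B1: 60 × 8 = 480
  Utica→B3: 50 × 9 = 450
  Waco→B3: 80 × 3 = 240
Total cost = 1710.
So Utica→B1 carries 60 boxes.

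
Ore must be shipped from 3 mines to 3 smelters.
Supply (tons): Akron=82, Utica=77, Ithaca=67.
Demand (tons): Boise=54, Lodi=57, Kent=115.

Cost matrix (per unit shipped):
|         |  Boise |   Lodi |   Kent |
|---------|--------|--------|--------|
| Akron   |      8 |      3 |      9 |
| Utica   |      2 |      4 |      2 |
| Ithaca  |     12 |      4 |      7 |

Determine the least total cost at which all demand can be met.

994

An optimal shipping plan:
  Akron–Boise: 25 × 8 = 200
  Akron–Lodi: 57 × 3 = 171
  Utica–Boise: 29 × 2 = 58
  Utica–Kent: 48 × 2 = 96
  Ithaca–Kent: 67 × 7 = 469
Total = 200 + 171 + 58 + 96 + 469 = 994.
(Supply check: Akron ships 82; Utica ships 77; Ithaca ships 67.)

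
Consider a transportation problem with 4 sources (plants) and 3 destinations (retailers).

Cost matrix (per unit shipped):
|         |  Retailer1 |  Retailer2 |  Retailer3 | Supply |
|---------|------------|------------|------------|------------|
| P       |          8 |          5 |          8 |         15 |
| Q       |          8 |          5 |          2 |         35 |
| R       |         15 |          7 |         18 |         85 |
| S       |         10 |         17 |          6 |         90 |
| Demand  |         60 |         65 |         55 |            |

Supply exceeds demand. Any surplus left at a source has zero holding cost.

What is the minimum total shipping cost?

1215

A cheapest plan:
  P→Retailer1: 15 × 8 = 120
  Q→Retailer3: 35 × 2 = 70
  R→Retailer2: 65 × 7 = 455
  S→Retailer1: 45 × 10 = 450
  S→Retailer3: 20 × 6 = 120
Total = 120 + 70 + 455 + 450 + 120 = 1215.
(Supply check: P ships 15; Q ships 35; R ships 65; S ships 65.)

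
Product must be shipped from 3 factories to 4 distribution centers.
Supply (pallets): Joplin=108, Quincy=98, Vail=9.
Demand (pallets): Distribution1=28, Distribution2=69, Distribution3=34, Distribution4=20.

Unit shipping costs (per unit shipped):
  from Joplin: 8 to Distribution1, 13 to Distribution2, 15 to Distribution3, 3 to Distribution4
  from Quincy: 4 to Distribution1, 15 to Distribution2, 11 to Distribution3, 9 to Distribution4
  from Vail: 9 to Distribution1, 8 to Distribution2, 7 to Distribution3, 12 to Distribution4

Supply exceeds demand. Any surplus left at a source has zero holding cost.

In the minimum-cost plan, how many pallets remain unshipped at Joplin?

28

Minimum-cost shipments:
  Joplin–Distribution2: 60 pallets
  Joplin–Distribution4: 20 pallets
  Quincy–Distribution1: 28 pallets
  Quincy–Distribution3: 34 pallets
  Vail–Distribution2: 9 pallets
Total cost = 1398.
Joplin ships 80 of its 108, leaving 28.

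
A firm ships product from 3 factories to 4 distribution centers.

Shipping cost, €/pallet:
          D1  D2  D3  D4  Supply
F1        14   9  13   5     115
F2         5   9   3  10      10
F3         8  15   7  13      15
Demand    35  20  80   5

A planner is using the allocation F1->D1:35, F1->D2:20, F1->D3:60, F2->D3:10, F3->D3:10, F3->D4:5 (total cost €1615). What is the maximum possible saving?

70

Current plan cost = 35·14 + 20·9 + 60·13 + 10·3 + 10·7 + 5·13 = €1615.
Optimal plan:
  F1→D1: 20 × €14 = €280
  F1→D2: 20 × €9 = €180
  F1→D3: 70 × €13 = €910
  F1→D4: 5 × €5 = €25
  F2→D3: 10 × €3 = €30
  F3→D1: 15 × €8 = €120
Optimal cost = €1545.
Saving = 1615 − 1545 = €70.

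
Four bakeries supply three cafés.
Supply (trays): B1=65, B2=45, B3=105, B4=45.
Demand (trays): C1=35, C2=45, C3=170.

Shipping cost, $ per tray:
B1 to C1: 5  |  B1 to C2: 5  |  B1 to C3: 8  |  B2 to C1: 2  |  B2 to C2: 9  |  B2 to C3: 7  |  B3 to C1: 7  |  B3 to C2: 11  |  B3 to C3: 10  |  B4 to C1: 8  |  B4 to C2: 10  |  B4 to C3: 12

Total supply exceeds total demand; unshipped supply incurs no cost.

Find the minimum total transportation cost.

Optimal allocation:
  B1->C2: 45 × $5 = $225
  B1->C3: 20 × $8 = $160
  B2->C1: 35 × $2 = $70
  B2->C3: 10 × $7 = $70
  B3->C3: 105 × $10 = $1050
  B4->C3: 35 × $12 = $420
Total = 225 + 160 + 70 + 70 + 1050 + 420 = $1995.

1995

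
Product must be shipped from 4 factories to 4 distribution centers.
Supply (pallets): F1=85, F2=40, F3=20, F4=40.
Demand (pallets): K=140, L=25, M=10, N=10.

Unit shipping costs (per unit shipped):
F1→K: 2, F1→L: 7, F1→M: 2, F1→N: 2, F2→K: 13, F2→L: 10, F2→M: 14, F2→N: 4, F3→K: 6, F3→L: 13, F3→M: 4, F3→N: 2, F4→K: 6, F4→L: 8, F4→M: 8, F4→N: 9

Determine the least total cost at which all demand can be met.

A cheapest plan:
  F1–K: 85 × 2 = 170
  F2–K: 5 × 13 = 65
  F2–L: 25 × 10 = 250
  F2–N: 10 × 4 = 40
  F3–K: 10 × 6 = 60
  F3–M: 10 × 4 = 40
  F4–K: 40 × 6 = 240
Total = 170 + 65 + 250 + 40 + 60 + 40 + 240 = 865.
(Supply check: F1 ships 85; F2 ships 40; F3 ships 20; F4 ships 40.)

865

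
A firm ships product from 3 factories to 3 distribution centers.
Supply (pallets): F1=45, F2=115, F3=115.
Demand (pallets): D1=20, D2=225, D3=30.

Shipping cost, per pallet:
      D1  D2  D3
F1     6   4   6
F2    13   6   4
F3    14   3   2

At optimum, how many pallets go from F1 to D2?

25

The minimum-cost plan:
  F1–D1: 20 pallets
  F1–D2: 25 pallets
  F2–D2: 85 pallets
  F2–D3: 30 pallets
  F3–D2: 115 pallets
Total cost = 1195.
So F1→D2 carries 25 pallets.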